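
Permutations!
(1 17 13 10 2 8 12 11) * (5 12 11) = (1 17 13 10 2 8 11)(5 12) = [0, 17, 8, 3, 4, 12, 6, 7, 11, 9, 2, 1, 5, 10, 14, 15, 16, 13]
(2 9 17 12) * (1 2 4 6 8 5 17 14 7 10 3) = (1 2 9 14 7 10 3)(4 6 8 5 17 12) = [0, 2, 9, 1, 6, 17, 8, 10, 5, 14, 3, 11, 4, 13, 7, 15, 16, 12]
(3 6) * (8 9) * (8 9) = (9)(3 6) = [0, 1, 2, 6, 4, 5, 3, 7, 8, 9]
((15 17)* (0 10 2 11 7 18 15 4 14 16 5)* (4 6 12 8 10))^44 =(0 5 16 14 4)(2 15 8 7 6)(10 18 12 11 17) =[5, 1, 15, 3, 0, 16, 2, 6, 7, 9, 18, 17, 11, 13, 4, 8, 14, 10, 12]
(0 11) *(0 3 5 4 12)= (0 11 3 5 4 12)= [11, 1, 2, 5, 12, 4, 6, 7, 8, 9, 10, 3, 0]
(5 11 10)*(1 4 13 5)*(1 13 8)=(1 4 8)(5 11 10 13)=[0, 4, 2, 3, 8, 11, 6, 7, 1, 9, 13, 10, 12, 5]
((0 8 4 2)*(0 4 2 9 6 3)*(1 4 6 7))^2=(0 2 3 8 6)(1 9)(4 7)=[2, 9, 3, 8, 7, 5, 0, 4, 6, 1]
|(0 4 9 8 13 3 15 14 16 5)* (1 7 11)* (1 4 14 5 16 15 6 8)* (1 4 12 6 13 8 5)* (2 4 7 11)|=8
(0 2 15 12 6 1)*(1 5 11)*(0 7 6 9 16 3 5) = (0 2 15 12 9 16 3 5 11 1 7 6) = [2, 7, 15, 5, 4, 11, 0, 6, 8, 16, 10, 1, 9, 13, 14, 12, 3]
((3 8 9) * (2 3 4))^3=[0, 1, 9, 4, 8, 5, 6, 7, 2, 3]=(2 9 3 4 8)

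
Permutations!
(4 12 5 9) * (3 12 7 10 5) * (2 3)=(2 3 12)(4 7 10 5 9)=[0, 1, 3, 12, 7, 9, 6, 10, 8, 4, 5, 11, 2]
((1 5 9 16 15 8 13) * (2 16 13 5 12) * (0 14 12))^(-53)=(0 12 16 8 9 1 14 2 15 5 13)=[12, 14, 15, 3, 4, 13, 6, 7, 9, 1, 10, 11, 16, 0, 2, 5, 8]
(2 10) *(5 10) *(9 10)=[0, 1, 5, 3, 4, 9, 6, 7, 8, 10, 2]=(2 5 9 10)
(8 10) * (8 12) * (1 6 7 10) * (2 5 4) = (1 6 7 10 12 8)(2 5 4) = [0, 6, 5, 3, 2, 4, 7, 10, 1, 9, 12, 11, 8]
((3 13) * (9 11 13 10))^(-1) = [0, 1, 2, 13, 4, 5, 6, 7, 8, 10, 3, 9, 12, 11] = (3 13 11 9 10)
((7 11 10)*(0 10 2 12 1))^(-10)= [2, 11, 10, 3, 4, 5, 6, 1, 8, 9, 12, 0, 7]= (0 2 10 12 7 1 11)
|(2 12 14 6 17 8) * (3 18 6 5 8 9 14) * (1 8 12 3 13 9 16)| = |(1 8 2 3 18 6 17 16)(5 12 13 9 14)| = 40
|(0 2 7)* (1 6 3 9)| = |(0 2 7)(1 6 3 9)| = 12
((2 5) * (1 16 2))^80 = (16) = [0, 1, 2, 3, 4, 5, 6, 7, 8, 9, 10, 11, 12, 13, 14, 15, 16]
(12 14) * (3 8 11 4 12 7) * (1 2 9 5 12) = (1 2 9 5 12 14 7 3 8 11 4) = [0, 2, 9, 8, 1, 12, 6, 3, 11, 5, 10, 4, 14, 13, 7]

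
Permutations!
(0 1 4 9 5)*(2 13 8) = (0 1 4 9 5)(2 13 8) = [1, 4, 13, 3, 9, 0, 6, 7, 2, 5, 10, 11, 12, 8]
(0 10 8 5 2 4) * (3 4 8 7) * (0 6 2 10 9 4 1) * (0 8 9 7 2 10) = (0 7 3 1 8 5)(2 9 4 6 10) = [7, 8, 9, 1, 6, 0, 10, 3, 5, 4, 2]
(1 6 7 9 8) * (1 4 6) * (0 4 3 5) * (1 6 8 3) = (0 4 8 1 6 7 9 3 5) = [4, 6, 2, 5, 8, 0, 7, 9, 1, 3]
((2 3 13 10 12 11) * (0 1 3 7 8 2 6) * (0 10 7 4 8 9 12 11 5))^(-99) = (0 9 3 5 7 1 12 13) = [9, 12, 2, 5, 4, 7, 6, 1, 8, 3, 10, 11, 13, 0]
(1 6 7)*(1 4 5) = (1 6 7 4 5) = [0, 6, 2, 3, 5, 1, 7, 4]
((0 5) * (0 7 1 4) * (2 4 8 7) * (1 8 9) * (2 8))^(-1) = [4, 9, 7, 3, 2, 0, 6, 8, 5, 1] = (0 4 2 7 8 5)(1 9)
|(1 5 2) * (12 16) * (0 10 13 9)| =|(0 10 13 9)(1 5 2)(12 16)| =12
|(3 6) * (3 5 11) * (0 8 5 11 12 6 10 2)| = 9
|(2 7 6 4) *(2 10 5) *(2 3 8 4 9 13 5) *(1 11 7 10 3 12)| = 24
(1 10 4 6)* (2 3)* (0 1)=(0 1 10 4 6)(2 3)=[1, 10, 3, 2, 6, 5, 0, 7, 8, 9, 4]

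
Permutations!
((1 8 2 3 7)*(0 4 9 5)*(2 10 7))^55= (0 5 9 4)(1 7 10 8)(2 3)= [5, 7, 3, 2, 0, 9, 6, 10, 1, 4, 8]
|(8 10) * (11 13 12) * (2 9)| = |(2 9)(8 10)(11 13 12)| = 6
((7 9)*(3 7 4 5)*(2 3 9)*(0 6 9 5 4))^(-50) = (0 6 9)(2 3 7) = [6, 1, 3, 7, 4, 5, 9, 2, 8, 0]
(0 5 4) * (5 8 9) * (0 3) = (0 8 9 5 4 3) = [8, 1, 2, 0, 3, 4, 6, 7, 9, 5]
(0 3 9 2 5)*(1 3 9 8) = [9, 3, 5, 8, 4, 0, 6, 7, 1, 2] = (0 9 2 5)(1 3 8)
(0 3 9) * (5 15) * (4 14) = (0 3 9)(4 14)(5 15) = [3, 1, 2, 9, 14, 15, 6, 7, 8, 0, 10, 11, 12, 13, 4, 5]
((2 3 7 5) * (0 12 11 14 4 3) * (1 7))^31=(0 12 11 14 4 3 1 7 5 2)=[12, 7, 0, 1, 3, 2, 6, 5, 8, 9, 10, 14, 11, 13, 4]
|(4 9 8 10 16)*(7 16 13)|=|(4 9 8 10 13 7 16)|=7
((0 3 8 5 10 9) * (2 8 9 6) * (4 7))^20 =(10)(0 9 3) =[9, 1, 2, 0, 4, 5, 6, 7, 8, 3, 10]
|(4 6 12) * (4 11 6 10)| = 6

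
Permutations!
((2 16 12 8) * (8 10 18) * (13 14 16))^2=(2 14 12 18)(8 13 16 10)=[0, 1, 14, 3, 4, 5, 6, 7, 13, 9, 8, 11, 18, 16, 12, 15, 10, 17, 2]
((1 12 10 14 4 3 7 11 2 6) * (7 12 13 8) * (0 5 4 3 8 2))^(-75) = (0 8)(1 13 2 6)(3 12 10 14)(4 11)(5 7) = [8, 13, 6, 12, 11, 7, 1, 5, 0, 9, 14, 4, 10, 2, 3]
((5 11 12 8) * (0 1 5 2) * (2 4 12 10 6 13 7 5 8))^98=[8, 4, 1, 3, 2, 10, 7, 11, 12, 9, 13, 6, 0, 5]=(0 8 12)(1 4 2)(5 10 13)(6 7 11)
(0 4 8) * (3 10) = [4, 1, 2, 10, 8, 5, 6, 7, 0, 9, 3] = (0 4 8)(3 10)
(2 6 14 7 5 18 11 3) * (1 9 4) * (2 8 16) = (1 9 4)(2 6 14 7 5 18 11 3 8 16) = [0, 9, 6, 8, 1, 18, 14, 5, 16, 4, 10, 3, 12, 13, 7, 15, 2, 17, 11]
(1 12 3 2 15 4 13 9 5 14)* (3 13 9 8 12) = (1 3 2 15 4 9 5 14)(8 12 13) = [0, 3, 15, 2, 9, 14, 6, 7, 12, 5, 10, 11, 13, 8, 1, 4]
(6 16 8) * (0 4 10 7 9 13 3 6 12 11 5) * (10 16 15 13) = (0 4 16 8 12 11 5)(3 6 15 13)(7 9 10) = [4, 1, 2, 6, 16, 0, 15, 9, 12, 10, 7, 5, 11, 3, 14, 13, 8]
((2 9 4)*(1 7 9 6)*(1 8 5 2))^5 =(1 7 9 4)(2 6 8 5) =[0, 7, 6, 3, 1, 2, 8, 9, 5, 4]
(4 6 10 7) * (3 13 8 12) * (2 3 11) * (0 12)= (0 12 11 2 3 13 8)(4 6 10 7)= [12, 1, 3, 13, 6, 5, 10, 4, 0, 9, 7, 2, 11, 8]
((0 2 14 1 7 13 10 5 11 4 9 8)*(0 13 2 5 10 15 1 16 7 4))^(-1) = (0 11 5)(1 15 13 8 9 4)(2 7 16 14) = [11, 15, 7, 3, 1, 0, 6, 16, 9, 4, 10, 5, 12, 8, 2, 13, 14]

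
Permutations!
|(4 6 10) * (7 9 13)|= 3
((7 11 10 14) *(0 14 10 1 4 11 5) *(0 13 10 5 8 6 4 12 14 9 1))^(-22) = [4, 0, 2, 3, 8, 10, 7, 12, 14, 11, 13, 6, 9, 5, 1] = (0 4 8 14 1)(5 10 13)(6 7 12 9 11)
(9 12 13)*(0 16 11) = (0 16 11)(9 12 13) = [16, 1, 2, 3, 4, 5, 6, 7, 8, 12, 10, 0, 13, 9, 14, 15, 11]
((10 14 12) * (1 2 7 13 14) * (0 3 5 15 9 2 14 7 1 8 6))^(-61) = (0 6 8 10 12 14 1 2 9 15 5 3)(7 13) = [6, 2, 9, 0, 4, 3, 8, 13, 10, 15, 12, 11, 14, 7, 1, 5]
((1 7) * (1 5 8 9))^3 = (1 8 7 9 5) = [0, 8, 2, 3, 4, 1, 6, 9, 7, 5]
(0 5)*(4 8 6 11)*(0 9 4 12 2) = [5, 1, 0, 3, 8, 9, 11, 7, 6, 4, 10, 12, 2] = (0 5 9 4 8 6 11 12 2)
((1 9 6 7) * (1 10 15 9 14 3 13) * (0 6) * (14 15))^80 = (15) = [0, 1, 2, 3, 4, 5, 6, 7, 8, 9, 10, 11, 12, 13, 14, 15]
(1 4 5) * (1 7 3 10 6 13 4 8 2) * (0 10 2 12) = (0 10 6 13 4 5 7 3 2 1 8 12) = [10, 8, 1, 2, 5, 7, 13, 3, 12, 9, 6, 11, 0, 4]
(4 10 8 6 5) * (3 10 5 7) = [0, 1, 2, 10, 5, 4, 7, 3, 6, 9, 8] = (3 10 8 6 7)(4 5)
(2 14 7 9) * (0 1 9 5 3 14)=[1, 9, 0, 14, 4, 3, 6, 5, 8, 2, 10, 11, 12, 13, 7]=(0 1 9 2)(3 14 7 5)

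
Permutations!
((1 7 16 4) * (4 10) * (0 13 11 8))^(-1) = (0 8 11 13)(1 4 10 16 7) = [8, 4, 2, 3, 10, 5, 6, 1, 11, 9, 16, 13, 12, 0, 14, 15, 7]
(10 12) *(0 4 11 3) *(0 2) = (0 4 11 3 2)(10 12) = [4, 1, 0, 2, 11, 5, 6, 7, 8, 9, 12, 3, 10]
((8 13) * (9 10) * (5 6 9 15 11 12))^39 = [0, 1, 2, 3, 4, 15, 11, 7, 13, 12, 5, 9, 10, 8, 14, 6] = (5 15 6 11 9 12 10)(8 13)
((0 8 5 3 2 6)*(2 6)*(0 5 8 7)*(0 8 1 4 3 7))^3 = (1 6 8 3 7 4 5) = [0, 6, 2, 7, 5, 1, 8, 4, 3]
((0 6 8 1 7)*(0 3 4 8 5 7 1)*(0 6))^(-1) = (3 7 5 6 8 4) = [0, 1, 2, 7, 3, 6, 8, 5, 4]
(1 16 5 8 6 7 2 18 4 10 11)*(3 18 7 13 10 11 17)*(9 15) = [0, 16, 7, 18, 11, 8, 13, 2, 6, 15, 17, 1, 12, 10, 14, 9, 5, 3, 4] = (1 16 5 8 6 13 10 17 3 18 4 11)(2 7)(9 15)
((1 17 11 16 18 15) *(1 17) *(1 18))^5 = (1 16 11 17 15 18) = [0, 16, 2, 3, 4, 5, 6, 7, 8, 9, 10, 17, 12, 13, 14, 18, 11, 15, 1]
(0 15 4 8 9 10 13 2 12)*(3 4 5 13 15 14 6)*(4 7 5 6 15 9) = (0 14 15 6 3 7 5 13 2 12)(4 8)(9 10) = [14, 1, 12, 7, 8, 13, 3, 5, 4, 10, 9, 11, 0, 2, 15, 6]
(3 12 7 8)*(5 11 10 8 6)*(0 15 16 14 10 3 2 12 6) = (0 15 16 14 10 8 2 12 7)(3 6 5 11) = [15, 1, 12, 6, 4, 11, 5, 0, 2, 9, 8, 3, 7, 13, 10, 16, 14]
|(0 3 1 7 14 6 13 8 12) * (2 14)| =10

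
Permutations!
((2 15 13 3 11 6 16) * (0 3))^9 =(0 3 11 6 16 2 15 13) =[3, 1, 15, 11, 4, 5, 16, 7, 8, 9, 10, 6, 12, 0, 14, 13, 2]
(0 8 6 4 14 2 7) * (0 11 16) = [8, 1, 7, 3, 14, 5, 4, 11, 6, 9, 10, 16, 12, 13, 2, 15, 0] = (0 8 6 4 14 2 7 11 16)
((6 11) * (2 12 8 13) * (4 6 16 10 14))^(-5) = (2 13 8 12)(4 6 11 16 10 14) = [0, 1, 13, 3, 6, 5, 11, 7, 12, 9, 14, 16, 2, 8, 4, 15, 10]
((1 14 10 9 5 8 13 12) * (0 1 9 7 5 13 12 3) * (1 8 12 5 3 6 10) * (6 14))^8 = [6, 12, 2, 1, 4, 7, 9, 14, 10, 0, 13, 11, 3, 8, 5] = (0 6 9)(1 12 3)(5 7 14)(8 10 13)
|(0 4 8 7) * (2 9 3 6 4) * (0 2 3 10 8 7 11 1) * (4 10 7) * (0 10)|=12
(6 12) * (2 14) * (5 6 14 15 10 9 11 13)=(2 15 10 9 11 13 5 6 12 14)=[0, 1, 15, 3, 4, 6, 12, 7, 8, 11, 9, 13, 14, 5, 2, 10]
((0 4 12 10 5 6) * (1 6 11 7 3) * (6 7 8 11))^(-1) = (0 6 5 10 12 4)(1 3 7)(8 11) = [6, 3, 2, 7, 0, 10, 5, 1, 11, 9, 12, 8, 4]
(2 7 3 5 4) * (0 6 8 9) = (0 6 8 9)(2 7 3 5 4) = [6, 1, 7, 5, 2, 4, 8, 3, 9, 0]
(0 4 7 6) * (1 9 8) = (0 4 7 6)(1 9 8) = [4, 9, 2, 3, 7, 5, 0, 6, 1, 8]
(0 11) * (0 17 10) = [11, 1, 2, 3, 4, 5, 6, 7, 8, 9, 0, 17, 12, 13, 14, 15, 16, 10] = (0 11 17 10)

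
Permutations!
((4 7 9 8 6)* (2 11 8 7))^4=(2 4 6 8 11)=[0, 1, 4, 3, 6, 5, 8, 7, 11, 9, 10, 2]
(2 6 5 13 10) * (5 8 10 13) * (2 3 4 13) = [0, 1, 6, 4, 13, 5, 8, 7, 10, 9, 3, 11, 12, 2] = (2 6 8 10 3 4 13)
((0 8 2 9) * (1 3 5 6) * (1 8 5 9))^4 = (0 2)(1 5)(3 6)(8 9) = [2, 5, 0, 6, 4, 1, 3, 7, 9, 8]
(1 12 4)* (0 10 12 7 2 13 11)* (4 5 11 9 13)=[10, 7, 4, 3, 1, 11, 6, 2, 8, 13, 12, 0, 5, 9]=(0 10 12 5 11)(1 7 2 4)(9 13)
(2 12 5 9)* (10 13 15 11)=[0, 1, 12, 3, 4, 9, 6, 7, 8, 2, 13, 10, 5, 15, 14, 11]=(2 12 5 9)(10 13 15 11)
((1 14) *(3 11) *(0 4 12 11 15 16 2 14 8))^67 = (0 4 12 11 3 15 16 2 14 1 8) = [4, 8, 14, 15, 12, 5, 6, 7, 0, 9, 10, 3, 11, 13, 1, 16, 2]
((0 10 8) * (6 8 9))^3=(0 6 10 8 9)=[6, 1, 2, 3, 4, 5, 10, 7, 9, 0, 8]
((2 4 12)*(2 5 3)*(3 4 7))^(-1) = (2 3 7)(4 5 12) = [0, 1, 3, 7, 5, 12, 6, 2, 8, 9, 10, 11, 4]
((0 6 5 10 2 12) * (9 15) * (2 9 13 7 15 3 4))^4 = (0 9 12 10 2 5 4 6 3)(7 15 13) = [9, 1, 5, 0, 6, 4, 3, 15, 8, 12, 2, 11, 10, 7, 14, 13]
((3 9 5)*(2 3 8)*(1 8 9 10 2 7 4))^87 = (10)(1 4 7 8)(5 9) = [0, 4, 2, 3, 7, 9, 6, 8, 1, 5, 10]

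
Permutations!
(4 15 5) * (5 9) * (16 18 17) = (4 15 9 5)(16 18 17) = [0, 1, 2, 3, 15, 4, 6, 7, 8, 5, 10, 11, 12, 13, 14, 9, 18, 16, 17]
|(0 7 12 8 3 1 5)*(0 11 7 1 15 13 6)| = 11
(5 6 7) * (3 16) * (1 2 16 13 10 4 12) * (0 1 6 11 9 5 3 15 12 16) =(0 1 2)(3 13 10 4 16 15 12 6 7)(5 11 9) =[1, 2, 0, 13, 16, 11, 7, 3, 8, 5, 4, 9, 6, 10, 14, 12, 15]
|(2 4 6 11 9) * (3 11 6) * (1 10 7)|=|(1 10 7)(2 4 3 11 9)|=15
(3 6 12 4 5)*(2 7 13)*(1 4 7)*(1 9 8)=(1 4 5 3 6 12 7 13 2 9 8)=[0, 4, 9, 6, 5, 3, 12, 13, 1, 8, 10, 11, 7, 2]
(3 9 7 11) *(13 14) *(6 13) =[0, 1, 2, 9, 4, 5, 13, 11, 8, 7, 10, 3, 12, 14, 6] =(3 9 7 11)(6 13 14)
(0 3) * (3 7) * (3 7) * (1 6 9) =(0 3)(1 6 9) =[3, 6, 2, 0, 4, 5, 9, 7, 8, 1]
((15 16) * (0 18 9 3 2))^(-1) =(0 2 3 9 18)(15 16) =[2, 1, 3, 9, 4, 5, 6, 7, 8, 18, 10, 11, 12, 13, 14, 16, 15, 17, 0]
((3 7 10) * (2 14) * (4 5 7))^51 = (2 14)(3 4 5 7 10) = [0, 1, 14, 4, 5, 7, 6, 10, 8, 9, 3, 11, 12, 13, 2]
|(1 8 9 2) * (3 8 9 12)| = |(1 9 2)(3 8 12)| = 3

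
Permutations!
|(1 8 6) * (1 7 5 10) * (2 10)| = |(1 8 6 7 5 2 10)| = 7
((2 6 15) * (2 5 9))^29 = (2 9 5 15 6) = [0, 1, 9, 3, 4, 15, 2, 7, 8, 5, 10, 11, 12, 13, 14, 6]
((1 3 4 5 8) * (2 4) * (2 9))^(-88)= [0, 2, 8, 4, 1, 3, 6, 7, 9, 5]= (1 2 8 9 5 3 4)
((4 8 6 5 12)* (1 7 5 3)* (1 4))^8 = (12) = [0, 1, 2, 3, 4, 5, 6, 7, 8, 9, 10, 11, 12]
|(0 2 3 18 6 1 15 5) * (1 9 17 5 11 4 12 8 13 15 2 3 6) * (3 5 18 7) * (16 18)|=42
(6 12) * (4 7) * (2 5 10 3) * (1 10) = (1 10 3 2 5)(4 7)(6 12) = [0, 10, 5, 2, 7, 1, 12, 4, 8, 9, 3, 11, 6]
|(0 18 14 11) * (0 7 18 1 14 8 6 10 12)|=10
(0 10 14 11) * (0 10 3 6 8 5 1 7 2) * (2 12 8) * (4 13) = (0 3 6 2)(1 7 12 8 5)(4 13)(10 14 11) = [3, 7, 0, 6, 13, 1, 2, 12, 5, 9, 14, 10, 8, 4, 11]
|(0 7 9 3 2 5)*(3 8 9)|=10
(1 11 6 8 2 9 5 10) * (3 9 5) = (1 11 6 8 2 5 10)(3 9) = [0, 11, 5, 9, 4, 10, 8, 7, 2, 3, 1, 6]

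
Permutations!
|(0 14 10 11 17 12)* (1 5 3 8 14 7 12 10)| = 15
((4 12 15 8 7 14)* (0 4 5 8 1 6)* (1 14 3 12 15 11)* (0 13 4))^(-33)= (1 4 5 3)(6 15 8 12)(7 11 13 14)= [0, 4, 2, 1, 5, 3, 15, 11, 12, 9, 10, 13, 6, 14, 7, 8]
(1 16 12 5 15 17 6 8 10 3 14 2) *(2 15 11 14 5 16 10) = (1 10 3 5 11 14 15 17 6 8 2)(12 16) = [0, 10, 1, 5, 4, 11, 8, 7, 2, 9, 3, 14, 16, 13, 15, 17, 12, 6]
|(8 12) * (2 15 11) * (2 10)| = 4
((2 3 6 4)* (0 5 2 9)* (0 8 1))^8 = (0 1 8 9 4 6 3 2 5) = [1, 8, 5, 2, 6, 0, 3, 7, 9, 4]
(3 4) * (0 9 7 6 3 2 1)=(0 9 7 6 3 4 2 1)=[9, 0, 1, 4, 2, 5, 3, 6, 8, 7]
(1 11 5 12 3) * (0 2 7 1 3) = (0 2 7 1 11 5 12) = [2, 11, 7, 3, 4, 12, 6, 1, 8, 9, 10, 5, 0]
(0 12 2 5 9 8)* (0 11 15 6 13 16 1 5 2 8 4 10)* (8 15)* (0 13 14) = (0 12 15 6 14)(1 5 9 4 10 13 16)(8 11) = [12, 5, 2, 3, 10, 9, 14, 7, 11, 4, 13, 8, 15, 16, 0, 6, 1]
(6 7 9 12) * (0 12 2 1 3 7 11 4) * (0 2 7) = (0 12 6 11 4 2 1 3)(7 9) = [12, 3, 1, 0, 2, 5, 11, 9, 8, 7, 10, 4, 6]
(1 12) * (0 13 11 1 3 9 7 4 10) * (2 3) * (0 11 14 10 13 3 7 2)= (0 3 9 2 7 4 13 14 10 11 1 12)= [3, 12, 7, 9, 13, 5, 6, 4, 8, 2, 11, 1, 0, 14, 10]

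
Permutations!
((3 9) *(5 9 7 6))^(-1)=[0, 1, 2, 9, 4, 6, 7, 3, 8, 5]=(3 9 5 6 7)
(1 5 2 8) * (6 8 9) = (1 5 2 9 6 8) = [0, 5, 9, 3, 4, 2, 8, 7, 1, 6]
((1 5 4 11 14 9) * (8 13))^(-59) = [0, 5, 2, 3, 11, 4, 6, 7, 13, 1, 10, 14, 12, 8, 9] = (1 5 4 11 14 9)(8 13)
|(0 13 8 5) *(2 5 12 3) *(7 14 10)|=21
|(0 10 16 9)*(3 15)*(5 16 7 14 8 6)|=18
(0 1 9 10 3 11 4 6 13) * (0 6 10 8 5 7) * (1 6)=(0 6 13 1 9 8 5 7)(3 11 4 10)=[6, 9, 2, 11, 10, 7, 13, 0, 5, 8, 3, 4, 12, 1]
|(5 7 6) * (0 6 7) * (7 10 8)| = 3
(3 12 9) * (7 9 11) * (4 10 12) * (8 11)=[0, 1, 2, 4, 10, 5, 6, 9, 11, 3, 12, 7, 8]=(3 4 10 12 8 11 7 9)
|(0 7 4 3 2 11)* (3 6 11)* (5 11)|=|(0 7 4 6 5 11)(2 3)|=6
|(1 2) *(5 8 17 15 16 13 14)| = 14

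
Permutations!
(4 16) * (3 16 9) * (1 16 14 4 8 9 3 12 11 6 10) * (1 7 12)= (1 16 8 9)(3 14 4)(6 10 7 12 11)= [0, 16, 2, 14, 3, 5, 10, 12, 9, 1, 7, 6, 11, 13, 4, 15, 8]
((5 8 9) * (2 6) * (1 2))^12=(9)=[0, 1, 2, 3, 4, 5, 6, 7, 8, 9]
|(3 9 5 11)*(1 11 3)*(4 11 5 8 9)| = 10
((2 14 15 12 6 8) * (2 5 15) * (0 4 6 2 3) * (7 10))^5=(0 15)(2 6)(3 5)(4 12)(7 10)(8 14)=[15, 1, 6, 5, 12, 3, 2, 10, 14, 9, 7, 11, 4, 13, 8, 0]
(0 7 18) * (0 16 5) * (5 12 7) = (0 5)(7 18 16 12) = [5, 1, 2, 3, 4, 0, 6, 18, 8, 9, 10, 11, 7, 13, 14, 15, 12, 17, 16]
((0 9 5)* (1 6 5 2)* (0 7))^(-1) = (0 7 5 6 1 2 9) = [7, 2, 9, 3, 4, 6, 1, 5, 8, 0]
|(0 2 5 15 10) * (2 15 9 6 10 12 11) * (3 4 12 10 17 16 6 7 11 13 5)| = |(0 15 10)(2 3 4 12 13 5 9 7 11)(6 17 16)| = 9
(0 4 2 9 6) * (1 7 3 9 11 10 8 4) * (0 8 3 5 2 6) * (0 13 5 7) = [1, 0, 11, 9, 6, 2, 8, 7, 4, 13, 3, 10, 12, 5] = (0 1)(2 11 10 3 9 13 5)(4 6 8)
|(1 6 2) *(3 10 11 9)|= |(1 6 2)(3 10 11 9)|= 12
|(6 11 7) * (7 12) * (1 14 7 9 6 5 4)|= 20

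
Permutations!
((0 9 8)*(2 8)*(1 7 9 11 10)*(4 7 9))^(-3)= (0 9 11 2 10 8 1)(4 7)= [9, 0, 10, 3, 7, 5, 6, 4, 1, 11, 8, 2]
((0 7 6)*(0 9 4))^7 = (0 6 4 7 9) = [6, 1, 2, 3, 7, 5, 4, 9, 8, 0]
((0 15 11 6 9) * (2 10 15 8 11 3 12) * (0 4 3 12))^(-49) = (2 12 15 10) = [0, 1, 12, 3, 4, 5, 6, 7, 8, 9, 2, 11, 15, 13, 14, 10]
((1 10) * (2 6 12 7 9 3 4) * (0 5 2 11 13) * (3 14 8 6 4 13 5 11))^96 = [3, 1, 11, 2, 5, 0, 6, 7, 8, 9, 10, 13, 12, 4, 14] = (14)(0 3 2 11 13 4 5)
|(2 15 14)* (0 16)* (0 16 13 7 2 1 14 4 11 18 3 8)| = |(0 13 7 2 15 4 11 18 3 8)(1 14)| = 10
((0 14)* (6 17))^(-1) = (0 14)(6 17) = [14, 1, 2, 3, 4, 5, 17, 7, 8, 9, 10, 11, 12, 13, 0, 15, 16, 6]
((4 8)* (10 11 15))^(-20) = [0, 1, 2, 3, 4, 5, 6, 7, 8, 9, 11, 15, 12, 13, 14, 10] = (10 11 15)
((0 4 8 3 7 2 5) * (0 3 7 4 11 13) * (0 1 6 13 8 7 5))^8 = (1 13 6) = [0, 13, 2, 3, 4, 5, 1, 7, 8, 9, 10, 11, 12, 6]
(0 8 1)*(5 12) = (0 8 1)(5 12) = [8, 0, 2, 3, 4, 12, 6, 7, 1, 9, 10, 11, 5]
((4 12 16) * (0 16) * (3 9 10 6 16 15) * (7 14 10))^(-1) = (0 12 4 16 6 10 14 7 9 3 15) = [12, 1, 2, 15, 16, 5, 10, 9, 8, 3, 14, 11, 4, 13, 7, 0, 6]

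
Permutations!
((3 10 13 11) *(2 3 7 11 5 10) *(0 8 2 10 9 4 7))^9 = (0 7 9 13 3 8 11 4 5 10 2) = [7, 1, 0, 8, 5, 10, 6, 9, 11, 13, 2, 4, 12, 3]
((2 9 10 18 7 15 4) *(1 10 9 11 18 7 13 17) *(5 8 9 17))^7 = (1 18 10 13 7 5 15 8 4 9 2 17 11) = [0, 18, 17, 3, 9, 15, 6, 5, 4, 2, 13, 1, 12, 7, 14, 8, 16, 11, 10]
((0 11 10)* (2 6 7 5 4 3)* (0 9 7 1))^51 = [3, 4, 7, 9, 10, 11, 5, 0, 8, 1, 6, 2] = (0 3 9 1 4 10 6 5 11 2 7)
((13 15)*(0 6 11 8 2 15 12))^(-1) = (0 12 13 15 2 8 11 6) = [12, 1, 8, 3, 4, 5, 0, 7, 11, 9, 10, 6, 13, 15, 14, 2]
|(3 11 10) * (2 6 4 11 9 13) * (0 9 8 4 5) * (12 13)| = 35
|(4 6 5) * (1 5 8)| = 5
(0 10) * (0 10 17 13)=[17, 1, 2, 3, 4, 5, 6, 7, 8, 9, 10, 11, 12, 0, 14, 15, 16, 13]=(0 17 13)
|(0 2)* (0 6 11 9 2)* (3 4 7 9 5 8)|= |(2 6 11 5 8 3 4 7 9)|= 9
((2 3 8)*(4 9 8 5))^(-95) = (2 3 5 4 9 8) = [0, 1, 3, 5, 9, 4, 6, 7, 2, 8]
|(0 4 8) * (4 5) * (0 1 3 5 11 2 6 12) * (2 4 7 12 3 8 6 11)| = |(0 2 11 4 6 3 5 7 12)(1 8)| = 18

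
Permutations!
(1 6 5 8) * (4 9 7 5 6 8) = (1 8)(4 9 7 5) = [0, 8, 2, 3, 9, 4, 6, 5, 1, 7]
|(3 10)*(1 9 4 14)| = |(1 9 4 14)(3 10)| = 4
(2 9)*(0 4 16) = (0 4 16)(2 9) = [4, 1, 9, 3, 16, 5, 6, 7, 8, 2, 10, 11, 12, 13, 14, 15, 0]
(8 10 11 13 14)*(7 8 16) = (7 8 10 11 13 14 16) = [0, 1, 2, 3, 4, 5, 6, 8, 10, 9, 11, 13, 12, 14, 16, 15, 7]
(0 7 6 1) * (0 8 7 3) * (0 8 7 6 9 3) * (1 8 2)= [0, 7, 1, 2, 4, 5, 8, 9, 6, 3]= (1 7 9 3 2)(6 8)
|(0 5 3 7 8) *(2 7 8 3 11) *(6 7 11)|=6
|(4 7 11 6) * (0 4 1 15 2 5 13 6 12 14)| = |(0 4 7 11 12 14)(1 15 2 5 13 6)| = 6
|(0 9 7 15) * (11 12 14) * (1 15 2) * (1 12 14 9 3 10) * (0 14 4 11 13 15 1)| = 12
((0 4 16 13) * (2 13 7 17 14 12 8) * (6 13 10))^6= (0 12)(2 16)(4 8)(6 17)(7 10)(13 14)= [12, 1, 16, 3, 8, 5, 17, 10, 4, 9, 7, 11, 0, 14, 13, 15, 2, 6]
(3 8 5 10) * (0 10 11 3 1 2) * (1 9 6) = (0 10 9 6 1 2)(3 8 5 11) = [10, 2, 0, 8, 4, 11, 1, 7, 5, 6, 9, 3]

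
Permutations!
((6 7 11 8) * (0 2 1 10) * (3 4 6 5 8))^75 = (11)(0 10 1 2)(5 8) = [10, 2, 0, 3, 4, 8, 6, 7, 5, 9, 1, 11]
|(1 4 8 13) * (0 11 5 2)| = |(0 11 5 2)(1 4 8 13)| = 4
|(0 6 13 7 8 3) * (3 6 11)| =|(0 11 3)(6 13 7 8)| =12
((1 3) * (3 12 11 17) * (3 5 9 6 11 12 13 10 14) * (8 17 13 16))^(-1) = (1 3 14 10 13 11 6 9 5 17 8 16) = [0, 3, 2, 14, 4, 17, 9, 7, 16, 5, 13, 6, 12, 11, 10, 15, 1, 8]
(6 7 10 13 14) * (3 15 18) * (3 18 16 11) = (18)(3 15 16 11)(6 7 10 13 14) = [0, 1, 2, 15, 4, 5, 7, 10, 8, 9, 13, 3, 12, 14, 6, 16, 11, 17, 18]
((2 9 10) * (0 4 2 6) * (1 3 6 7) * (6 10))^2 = [2, 10, 6, 7, 9, 5, 4, 3, 8, 0, 1] = (0 2 6 4 9)(1 10)(3 7)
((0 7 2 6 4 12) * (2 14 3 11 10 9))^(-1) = (0 12 4 6 2 9 10 11 3 14 7) = [12, 1, 9, 14, 6, 5, 2, 0, 8, 10, 11, 3, 4, 13, 7]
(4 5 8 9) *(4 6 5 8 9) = (4 8)(5 9 6) = [0, 1, 2, 3, 8, 9, 5, 7, 4, 6]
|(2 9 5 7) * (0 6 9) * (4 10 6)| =|(0 4 10 6 9 5 7 2)| =8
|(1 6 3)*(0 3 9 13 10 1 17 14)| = |(0 3 17 14)(1 6 9 13 10)| = 20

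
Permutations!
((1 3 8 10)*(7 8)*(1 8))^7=(1 3 7)(8 10)=[0, 3, 2, 7, 4, 5, 6, 1, 10, 9, 8]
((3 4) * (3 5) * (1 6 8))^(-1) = (1 8 6)(3 5 4) = [0, 8, 2, 5, 3, 4, 1, 7, 6]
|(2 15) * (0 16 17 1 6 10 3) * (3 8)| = 8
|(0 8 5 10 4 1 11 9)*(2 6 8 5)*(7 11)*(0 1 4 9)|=|(0 5 10 9 1 7 11)(2 6 8)|=21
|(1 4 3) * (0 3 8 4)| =6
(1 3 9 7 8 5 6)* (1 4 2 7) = (1 3 9)(2 7 8 5 6 4) = [0, 3, 7, 9, 2, 6, 4, 8, 5, 1]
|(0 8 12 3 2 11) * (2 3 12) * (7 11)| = 5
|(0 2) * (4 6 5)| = |(0 2)(4 6 5)| = 6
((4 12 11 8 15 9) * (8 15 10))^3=(4 15 12 9 11)(8 10)=[0, 1, 2, 3, 15, 5, 6, 7, 10, 11, 8, 4, 9, 13, 14, 12]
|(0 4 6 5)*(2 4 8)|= 6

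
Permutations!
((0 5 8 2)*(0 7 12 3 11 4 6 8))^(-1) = (0 5)(2 8 6 4 11 3 12 7) = [5, 1, 8, 12, 11, 0, 4, 2, 6, 9, 10, 3, 7]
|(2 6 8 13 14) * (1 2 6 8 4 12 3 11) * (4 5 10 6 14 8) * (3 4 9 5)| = 8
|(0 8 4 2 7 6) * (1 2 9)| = |(0 8 4 9 1 2 7 6)| = 8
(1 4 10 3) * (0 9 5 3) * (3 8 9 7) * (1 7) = (0 1 4 10)(3 7)(5 8 9) = [1, 4, 2, 7, 10, 8, 6, 3, 9, 5, 0]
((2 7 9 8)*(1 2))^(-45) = [0, 1, 2, 3, 4, 5, 6, 7, 8, 9] = (9)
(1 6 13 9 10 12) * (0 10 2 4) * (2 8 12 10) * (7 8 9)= (0 2 4)(1 6 13 7 8 12)= [2, 6, 4, 3, 0, 5, 13, 8, 12, 9, 10, 11, 1, 7]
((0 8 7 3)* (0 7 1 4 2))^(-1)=(0 2 4 1 8)(3 7)=[2, 8, 4, 7, 1, 5, 6, 3, 0]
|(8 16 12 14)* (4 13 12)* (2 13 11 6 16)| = |(2 13 12 14 8)(4 11 6 16)| = 20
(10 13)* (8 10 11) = (8 10 13 11) = [0, 1, 2, 3, 4, 5, 6, 7, 10, 9, 13, 8, 12, 11]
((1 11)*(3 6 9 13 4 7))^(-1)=(1 11)(3 7 4 13 9 6)=[0, 11, 2, 7, 13, 5, 3, 4, 8, 6, 10, 1, 12, 9]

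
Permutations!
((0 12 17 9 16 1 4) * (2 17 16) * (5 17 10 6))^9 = [4, 16, 5, 3, 1, 2, 9, 7, 8, 6, 17, 11, 0, 13, 14, 15, 12, 10] = (0 4 1 16 12)(2 5)(6 9)(10 17)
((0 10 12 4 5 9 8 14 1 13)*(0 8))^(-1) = (0 9 5 4 12 10)(1 14 8 13) = [9, 14, 2, 3, 12, 4, 6, 7, 13, 5, 0, 11, 10, 1, 8]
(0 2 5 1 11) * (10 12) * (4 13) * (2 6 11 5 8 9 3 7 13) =[6, 5, 8, 7, 2, 1, 11, 13, 9, 3, 12, 0, 10, 4] =(0 6 11)(1 5)(2 8 9 3 7 13 4)(10 12)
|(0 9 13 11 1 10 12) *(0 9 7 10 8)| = |(0 7 10 12 9 13 11 1 8)| = 9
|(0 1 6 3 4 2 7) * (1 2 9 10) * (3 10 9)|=|(0 2 7)(1 6 10)(3 4)|=6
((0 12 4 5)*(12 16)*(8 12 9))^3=(0 8 5 9 4 16 12)=[8, 1, 2, 3, 16, 9, 6, 7, 5, 4, 10, 11, 0, 13, 14, 15, 12]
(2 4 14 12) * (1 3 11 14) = (1 3 11 14 12 2 4) = [0, 3, 4, 11, 1, 5, 6, 7, 8, 9, 10, 14, 2, 13, 12]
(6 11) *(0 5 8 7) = (0 5 8 7)(6 11) = [5, 1, 2, 3, 4, 8, 11, 0, 7, 9, 10, 6]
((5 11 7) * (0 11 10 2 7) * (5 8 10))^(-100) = (11) = [0, 1, 2, 3, 4, 5, 6, 7, 8, 9, 10, 11]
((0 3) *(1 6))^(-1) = (0 3)(1 6) = [3, 6, 2, 0, 4, 5, 1]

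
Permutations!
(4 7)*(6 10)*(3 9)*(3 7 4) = (3 9 7)(6 10) = [0, 1, 2, 9, 4, 5, 10, 3, 8, 7, 6]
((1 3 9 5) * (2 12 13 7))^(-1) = [0, 5, 7, 1, 4, 9, 6, 13, 8, 3, 10, 11, 2, 12] = (1 5 9 3)(2 7 13 12)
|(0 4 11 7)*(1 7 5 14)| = |(0 4 11 5 14 1 7)| = 7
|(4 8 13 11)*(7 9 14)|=|(4 8 13 11)(7 9 14)|=12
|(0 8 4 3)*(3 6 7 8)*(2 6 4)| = |(0 3)(2 6 7 8)| = 4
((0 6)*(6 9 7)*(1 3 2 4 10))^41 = (0 9 7 6)(1 3 2 4 10) = [9, 3, 4, 2, 10, 5, 0, 6, 8, 7, 1]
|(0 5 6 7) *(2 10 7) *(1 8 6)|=8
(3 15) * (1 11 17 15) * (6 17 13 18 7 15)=[0, 11, 2, 1, 4, 5, 17, 15, 8, 9, 10, 13, 12, 18, 14, 3, 16, 6, 7]=(1 11 13 18 7 15 3)(6 17)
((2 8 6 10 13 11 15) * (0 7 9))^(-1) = (0 9 7)(2 15 11 13 10 6 8) = [9, 1, 15, 3, 4, 5, 8, 0, 2, 7, 6, 13, 12, 10, 14, 11]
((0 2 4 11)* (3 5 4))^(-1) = (0 11 4 5 3 2) = [11, 1, 0, 2, 5, 3, 6, 7, 8, 9, 10, 4]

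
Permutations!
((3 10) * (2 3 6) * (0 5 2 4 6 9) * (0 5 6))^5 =[4, 1, 2, 3, 6, 5, 0, 7, 8, 9, 10] =(10)(0 4 6)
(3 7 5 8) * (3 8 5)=(8)(3 7)=[0, 1, 2, 7, 4, 5, 6, 3, 8]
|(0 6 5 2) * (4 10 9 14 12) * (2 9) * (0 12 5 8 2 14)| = |(0 6 8 2 12 4 10 14 5 9)| = 10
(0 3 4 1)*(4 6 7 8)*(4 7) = (0 3 6 4 1)(7 8) = [3, 0, 2, 6, 1, 5, 4, 8, 7]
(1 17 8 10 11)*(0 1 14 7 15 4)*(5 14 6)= (0 1 17 8 10 11 6 5 14 7 15 4)= [1, 17, 2, 3, 0, 14, 5, 15, 10, 9, 11, 6, 12, 13, 7, 4, 16, 8]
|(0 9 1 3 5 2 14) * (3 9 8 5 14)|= 6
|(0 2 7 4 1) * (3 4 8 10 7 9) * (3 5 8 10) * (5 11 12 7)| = 12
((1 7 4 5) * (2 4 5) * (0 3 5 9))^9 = (0 1)(2 4)(3 7)(5 9) = [1, 0, 4, 7, 2, 9, 6, 3, 8, 5]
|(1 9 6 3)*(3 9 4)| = |(1 4 3)(6 9)| = 6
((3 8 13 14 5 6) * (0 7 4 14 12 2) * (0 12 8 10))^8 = (14) = [0, 1, 2, 3, 4, 5, 6, 7, 8, 9, 10, 11, 12, 13, 14]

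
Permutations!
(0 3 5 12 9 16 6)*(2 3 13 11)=(0 13 11 2 3 5 12 9 16 6)=[13, 1, 3, 5, 4, 12, 0, 7, 8, 16, 10, 2, 9, 11, 14, 15, 6]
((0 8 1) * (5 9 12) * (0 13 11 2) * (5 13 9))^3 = (0 9 11 8 12 2 1 13) = [9, 13, 1, 3, 4, 5, 6, 7, 12, 11, 10, 8, 2, 0]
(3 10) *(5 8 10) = (3 5 8 10) = [0, 1, 2, 5, 4, 8, 6, 7, 10, 9, 3]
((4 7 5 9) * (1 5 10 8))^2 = (1 9 7 8 5 4 10) = [0, 9, 2, 3, 10, 4, 6, 8, 5, 7, 1]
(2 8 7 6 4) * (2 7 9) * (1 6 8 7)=(1 6 4)(2 7 8 9)=[0, 6, 7, 3, 1, 5, 4, 8, 9, 2]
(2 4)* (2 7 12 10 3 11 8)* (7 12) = (2 4 12 10 3 11 8) = [0, 1, 4, 11, 12, 5, 6, 7, 2, 9, 3, 8, 10]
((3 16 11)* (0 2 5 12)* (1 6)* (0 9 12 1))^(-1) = (0 6 1 5 2)(3 11 16)(9 12) = [6, 5, 0, 11, 4, 2, 1, 7, 8, 12, 10, 16, 9, 13, 14, 15, 3]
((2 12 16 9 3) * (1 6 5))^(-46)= (1 5 6)(2 3 9 16 12)= [0, 5, 3, 9, 4, 6, 1, 7, 8, 16, 10, 11, 2, 13, 14, 15, 12]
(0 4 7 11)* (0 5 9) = (0 4 7 11 5 9) = [4, 1, 2, 3, 7, 9, 6, 11, 8, 0, 10, 5]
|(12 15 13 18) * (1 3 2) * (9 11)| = |(1 3 2)(9 11)(12 15 13 18)| = 12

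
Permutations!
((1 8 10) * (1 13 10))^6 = (13) = [0, 1, 2, 3, 4, 5, 6, 7, 8, 9, 10, 11, 12, 13]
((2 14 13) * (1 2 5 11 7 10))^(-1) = (1 10 7 11 5 13 14 2) = [0, 10, 1, 3, 4, 13, 6, 11, 8, 9, 7, 5, 12, 14, 2]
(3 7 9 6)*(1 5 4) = (1 5 4)(3 7 9 6) = [0, 5, 2, 7, 1, 4, 3, 9, 8, 6]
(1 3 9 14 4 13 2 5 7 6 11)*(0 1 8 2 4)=(0 1 3 9 14)(2 5 7 6 11 8)(4 13)=[1, 3, 5, 9, 13, 7, 11, 6, 2, 14, 10, 8, 12, 4, 0]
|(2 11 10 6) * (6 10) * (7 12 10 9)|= |(2 11 6)(7 12 10 9)|= 12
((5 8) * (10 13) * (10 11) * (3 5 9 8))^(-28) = (10 11 13) = [0, 1, 2, 3, 4, 5, 6, 7, 8, 9, 11, 13, 12, 10]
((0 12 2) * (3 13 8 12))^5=[2, 1, 12, 0, 4, 5, 6, 7, 13, 9, 10, 11, 8, 3]=(0 2 12 8 13 3)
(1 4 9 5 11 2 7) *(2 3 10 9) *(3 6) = (1 4 2 7)(3 10 9 5 11 6) = [0, 4, 7, 10, 2, 11, 3, 1, 8, 5, 9, 6]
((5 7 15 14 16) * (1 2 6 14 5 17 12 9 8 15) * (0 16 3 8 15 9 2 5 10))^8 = [8, 7, 0, 12, 4, 1, 16, 5, 2, 6, 3, 11, 10, 13, 17, 14, 9, 15] = (0 8 2)(1 7 5)(3 12 10)(6 16 9)(14 17 15)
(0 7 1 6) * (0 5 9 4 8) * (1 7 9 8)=(0 9 4 1 6 5 8)=[9, 6, 2, 3, 1, 8, 5, 7, 0, 4]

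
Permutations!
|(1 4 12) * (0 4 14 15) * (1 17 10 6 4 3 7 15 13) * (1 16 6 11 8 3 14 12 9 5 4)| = 42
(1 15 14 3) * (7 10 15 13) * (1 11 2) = (1 13 7 10 15 14 3 11 2) = [0, 13, 1, 11, 4, 5, 6, 10, 8, 9, 15, 2, 12, 7, 3, 14]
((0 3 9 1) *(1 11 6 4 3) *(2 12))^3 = (0 1)(2 12)(3 6 9 4 11) = [1, 0, 12, 6, 11, 5, 9, 7, 8, 4, 10, 3, 2]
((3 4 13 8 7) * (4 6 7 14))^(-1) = (3 7 6)(4 14 8 13) = [0, 1, 2, 7, 14, 5, 3, 6, 13, 9, 10, 11, 12, 4, 8]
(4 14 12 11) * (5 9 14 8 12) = (4 8 12 11)(5 9 14) = [0, 1, 2, 3, 8, 9, 6, 7, 12, 14, 10, 4, 11, 13, 5]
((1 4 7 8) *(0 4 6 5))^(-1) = [5, 8, 2, 3, 0, 6, 1, 4, 7] = (0 5 6 1 8 7 4)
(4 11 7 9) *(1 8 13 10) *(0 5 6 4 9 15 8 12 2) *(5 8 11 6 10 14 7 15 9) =(0 8 13 14 7 9 5 10 1 12 2)(4 6)(11 15) =[8, 12, 0, 3, 6, 10, 4, 9, 13, 5, 1, 15, 2, 14, 7, 11]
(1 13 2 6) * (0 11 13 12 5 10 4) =(0 11 13 2 6 1 12 5 10 4) =[11, 12, 6, 3, 0, 10, 1, 7, 8, 9, 4, 13, 5, 2]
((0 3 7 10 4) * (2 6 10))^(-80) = (0 6 3 10 7 4 2) = [6, 1, 0, 10, 2, 5, 3, 4, 8, 9, 7]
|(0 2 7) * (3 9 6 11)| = 12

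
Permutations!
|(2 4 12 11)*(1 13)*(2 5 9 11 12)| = |(1 13)(2 4)(5 9 11)| = 6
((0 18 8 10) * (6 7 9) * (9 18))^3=(0 7 10 6 8 9 18)=[7, 1, 2, 3, 4, 5, 8, 10, 9, 18, 6, 11, 12, 13, 14, 15, 16, 17, 0]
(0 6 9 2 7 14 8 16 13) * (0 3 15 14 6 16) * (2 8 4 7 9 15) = (0 16 13 3 2 9 8)(4 7 6 15 14) = [16, 1, 9, 2, 7, 5, 15, 6, 0, 8, 10, 11, 12, 3, 4, 14, 13]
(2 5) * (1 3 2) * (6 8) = [0, 3, 5, 2, 4, 1, 8, 7, 6] = (1 3 2 5)(6 8)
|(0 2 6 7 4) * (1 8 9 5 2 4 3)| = |(0 4)(1 8 9 5 2 6 7 3)| = 8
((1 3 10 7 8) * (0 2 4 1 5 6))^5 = (0 10)(1 5)(2 7)(3 6)(4 8) = [10, 5, 7, 6, 8, 1, 3, 2, 4, 9, 0]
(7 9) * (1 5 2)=(1 5 2)(7 9)=[0, 5, 1, 3, 4, 2, 6, 9, 8, 7]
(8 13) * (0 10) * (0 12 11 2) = [10, 1, 0, 3, 4, 5, 6, 7, 13, 9, 12, 2, 11, 8] = (0 10 12 11 2)(8 13)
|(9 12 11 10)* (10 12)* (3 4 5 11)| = |(3 4 5 11 12)(9 10)| = 10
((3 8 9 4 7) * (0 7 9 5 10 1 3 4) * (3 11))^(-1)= [9, 10, 2, 11, 7, 8, 6, 0, 3, 4, 5, 1]= (0 9 4 7)(1 10 5 8 3 11)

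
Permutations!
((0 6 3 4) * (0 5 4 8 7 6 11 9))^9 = (11)(3 8 7 6)(4 5) = [0, 1, 2, 8, 5, 4, 3, 6, 7, 9, 10, 11]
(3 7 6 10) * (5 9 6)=(3 7 5 9 6 10)=[0, 1, 2, 7, 4, 9, 10, 5, 8, 6, 3]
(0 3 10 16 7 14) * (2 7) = (0 3 10 16 2 7 14) = [3, 1, 7, 10, 4, 5, 6, 14, 8, 9, 16, 11, 12, 13, 0, 15, 2]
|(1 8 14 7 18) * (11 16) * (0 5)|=|(0 5)(1 8 14 7 18)(11 16)|=10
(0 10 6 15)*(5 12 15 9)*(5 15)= (0 10 6 9 15)(5 12)= [10, 1, 2, 3, 4, 12, 9, 7, 8, 15, 6, 11, 5, 13, 14, 0]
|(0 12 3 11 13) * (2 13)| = 6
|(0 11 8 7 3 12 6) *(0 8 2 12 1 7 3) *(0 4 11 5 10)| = 9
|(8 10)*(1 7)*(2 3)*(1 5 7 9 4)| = |(1 9 4)(2 3)(5 7)(8 10)| = 6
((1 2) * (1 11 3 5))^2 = [0, 11, 3, 1, 4, 2, 6, 7, 8, 9, 10, 5] = (1 11 5 2 3)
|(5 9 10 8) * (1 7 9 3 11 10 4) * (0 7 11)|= |(0 7 9 4 1 11 10 8 5 3)|= 10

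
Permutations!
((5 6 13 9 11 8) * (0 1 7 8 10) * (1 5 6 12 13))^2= (0 12 9 10 5 13 11)(1 8)(6 7)= [12, 8, 2, 3, 4, 13, 7, 6, 1, 10, 5, 0, 9, 11]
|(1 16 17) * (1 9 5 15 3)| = |(1 16 17 9 5 15 3)| = 7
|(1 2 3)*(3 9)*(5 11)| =|(1 2 9 3)(5 11)| =4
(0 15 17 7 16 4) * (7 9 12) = (0 15 17 9 12 7 16 4) = [15, 1, 2, 3, 0, 5, 6, 16, 8, 12, 10, 11, 7, 13, 14, 17, 4, 9]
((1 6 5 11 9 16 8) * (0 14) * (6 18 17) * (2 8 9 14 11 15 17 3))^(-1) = [14, 8, 3, 18, 4, 6, 17, 7, 2, 16, 10, 0, 12, 13, 11, 5, 9, 15, 1] = (0 14 11)(1 8 2 3 18)(5 6 17 15)(9 16)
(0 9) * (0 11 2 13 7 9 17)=(0 17)(2 13 7 9 11)=[17, 1, 13, 3, 4, 5, 6, 9, 8, 11, 10, 2, 12, 7, 14, 15, 16, 0]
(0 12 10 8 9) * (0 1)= [12, 0, 2, 3, 4, 5, 6, 7, 9, 1, 8, 11, 10]= (0 12 10 8 9 1)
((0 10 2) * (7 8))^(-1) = [2, 1, 10, 3, 4, 5, 6, 8, 7, 9, 0] = (0 2 10)(7 8)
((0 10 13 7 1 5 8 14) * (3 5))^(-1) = (0 14 8 5 3 1 7 13 10) = [14, 7, 2, 1, 4, 3, 6, 13, 5, 9, 0, 11, 12, 10, 8]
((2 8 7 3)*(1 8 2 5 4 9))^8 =[0, 8, 2, 5, 9, 4, 6, 3, 7, 1] =(1 8 7 3 5 4 9)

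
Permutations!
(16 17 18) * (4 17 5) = [0, 1, 2, 3, 17, 4, 6, 7, 8, 9, 10, 11, 12, 13, 14, 15, 5, 18, 16] = (4 17 18 16 5)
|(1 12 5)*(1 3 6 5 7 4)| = 12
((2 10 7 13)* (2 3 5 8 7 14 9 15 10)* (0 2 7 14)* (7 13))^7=(0 9 5 2 15 8 13 10 14 3)=[9, 1, 15, 0, 4, 2, 6, 7, 13, 5, 14, 11, 12, 10, 3, 8]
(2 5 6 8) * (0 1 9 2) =(0 1 9 2 5 6 8) =[1, 9, 5, 3, 4, 6, 8, 7, 0, 2]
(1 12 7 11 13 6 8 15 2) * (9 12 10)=(1 10 9 12 7 11 13 6 8 15 2)=[0, 10, 1, 3, 4, 5, 8, 11, 15, 12, 9, 13, 7, 6, 14, 2]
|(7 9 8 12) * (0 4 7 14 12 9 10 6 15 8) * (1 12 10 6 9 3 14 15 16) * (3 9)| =30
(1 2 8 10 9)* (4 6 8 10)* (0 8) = (0 8 4 6)(1 2 10 9) = [8, 2, 10, 3, 6, 5, 0, 7, 4, 1, 9]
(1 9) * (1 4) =(1 9 4) =[0, 9, 2, 3, 1, 5, 6, 7, 8, 4]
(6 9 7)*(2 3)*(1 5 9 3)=(1 5 9 7 6 3 2)=[0, 5, 1, 2, 4, 9, 3, 6, 8, 7]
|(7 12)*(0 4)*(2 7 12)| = 2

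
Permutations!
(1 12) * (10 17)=(1 12)(10 17)=[0, 12, 2, 3, 4, 5, 6, 7, 8, 9, 17, 11, 1, 13, 14, 15, 16, 10]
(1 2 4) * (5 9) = (1 2 4)(5 9) = [0, 2, 4, 3, 1, 9, 6, 7, 8, 5]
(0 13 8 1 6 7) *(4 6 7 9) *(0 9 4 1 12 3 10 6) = (0 13 8 12 3 10 6 4)(1 7 9) = [13, 7, 2, 10, 0, 5, 4, 9, 12, 1, 6, 11, 3, 8]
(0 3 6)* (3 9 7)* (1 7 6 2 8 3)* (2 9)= (0 2 8 3 9 6)(1 7)= [2, 7, 8, 9, 4, 5, 0, 1, 3, 6]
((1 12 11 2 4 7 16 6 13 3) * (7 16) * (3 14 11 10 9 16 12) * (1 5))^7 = (1 3 5)(2 13 9 4 14 16 12 11 6 10) = [0, 3, 13, 5, 14, 1, 10, 7, 8, 4, 2, 6, 11, 9, 16, 15, 12]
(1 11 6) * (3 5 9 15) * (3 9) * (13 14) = (1 11 6)(3 5)(9 15)(13 14) = [0, 11, 2, 5, 4, 3, 1, 7, 8, 15, 10, 6, 12, 14, 13, 9]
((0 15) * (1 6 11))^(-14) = (15)(1 6 11) = [0, 6, 2, 3, 4, 5, 11, 7, 8, 9, 10, 1, 12, 13, 14, 15]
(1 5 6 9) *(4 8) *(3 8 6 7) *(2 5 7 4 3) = (1 7 2 5 4 6 9)(3 8) = [0, 7, 5, 8, 6, 4, 9, 2, 3, 1]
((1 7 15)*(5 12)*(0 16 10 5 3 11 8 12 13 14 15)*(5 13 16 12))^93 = (0 3 8 16 13 15 7 12 11 5 10 14 1) = [3, 0, 2, 8, 4, 10, 6, 12, 16, 9, 14, 5, 11, 15, 1, 7, 13]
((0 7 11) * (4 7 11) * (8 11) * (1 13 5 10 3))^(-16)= (0 11 8)(1 3 10 5 13)= [11, 3, 2, 10, 4, 13, 6, 7, 0, 9, 5, 8, 12, 1]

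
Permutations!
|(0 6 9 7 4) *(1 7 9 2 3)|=|(9)(0 6 2 3 1 7 4)|=7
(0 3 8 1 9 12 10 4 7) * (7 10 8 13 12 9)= (0 3 13 12 8 1 7)(4 10)= [3, 7, 2, 13, 10, 5, 6, 0, 1, 9, 4, 11, 8, 12]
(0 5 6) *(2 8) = (0 5 6)(2 8) = [5, 1, 8, 3, 4, 6, 0, 7, 2]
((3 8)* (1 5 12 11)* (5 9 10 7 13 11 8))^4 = [0, 13, 2, 3, 4, 5, 6, 9, 8, 11, 1, 7, 12, 10] = (1 13 10)(7 9 11)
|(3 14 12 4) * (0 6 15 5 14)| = |(0 6 15 5 14 12 4 3)| = 8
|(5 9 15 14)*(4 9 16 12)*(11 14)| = 8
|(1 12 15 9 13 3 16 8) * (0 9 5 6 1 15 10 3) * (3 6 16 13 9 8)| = |(0 8 15 5 16 3 13)(1 12 10 6)| = 28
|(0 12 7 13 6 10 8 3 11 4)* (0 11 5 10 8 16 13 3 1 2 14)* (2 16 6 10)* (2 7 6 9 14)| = 30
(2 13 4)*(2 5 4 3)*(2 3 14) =[0, 1, 13, 3, 5, 4, 6, 7, 8, 9, 10, 11, 12, 14, 2] =(2 13 14)(4 5)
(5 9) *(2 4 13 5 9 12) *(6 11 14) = [0, 1, 4, 3, 13, 12, 11, 7, 8, 9, 10, 14, 2, 5, 6] = (2 4 13 5 12)(6 11 14)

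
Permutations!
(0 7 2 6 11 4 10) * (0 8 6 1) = (0 7 2 1)(4 10 8 6 11) = [7, 0, 1, 3, 10, 5, 11, 2, 6, 9, 8, 4]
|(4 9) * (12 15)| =2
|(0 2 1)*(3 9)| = |(0 2 1)(3 9)| = 6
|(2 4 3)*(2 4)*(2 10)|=|(2 10)(3 4)|=2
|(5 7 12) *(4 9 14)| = |(4 9 14)(5 7 12)| = 3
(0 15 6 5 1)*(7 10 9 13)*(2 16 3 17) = (0 15 6 5 1)(2 16 3 17)(7 10 9 13) = [15, 0, 16, 17, 4, 1, 5, 10, 8, 13, 9, 11, 12, 7, 14, 6, 3, 2]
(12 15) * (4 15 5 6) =(4 15 12 5 6) =[0, 1, 2, 3, 15, 6, 4, 7, 8, 9, 10, 11, 5, 13, 14, 12]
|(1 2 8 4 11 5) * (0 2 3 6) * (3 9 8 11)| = 10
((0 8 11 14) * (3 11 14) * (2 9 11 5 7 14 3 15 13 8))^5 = (0 13 14 15 7 11 5 9 3 2 8) = [13, 1, 8, 2, 4, 9, 6, 11, 0, 3, 10, 5, 12, 14, 15, 7]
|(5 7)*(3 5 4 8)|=5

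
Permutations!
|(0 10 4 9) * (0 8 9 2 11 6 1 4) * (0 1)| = 14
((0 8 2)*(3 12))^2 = (12)(0 2 8) = [2, 1, 8, 3, 4, 5, 6, 7, 0, 9, 10, 11, 12]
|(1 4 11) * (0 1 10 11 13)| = 4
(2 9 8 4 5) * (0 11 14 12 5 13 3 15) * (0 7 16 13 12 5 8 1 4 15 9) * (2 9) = [11, 4, 0, 2, 12, 9, 6, 16, 15, 1, 10, 14, 8, 3, 5, 7, 13] = (0 11 14 5 9 1 4 12 8 15 7 16 13 3 2)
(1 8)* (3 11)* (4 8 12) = (1 12 4 8)(3 11) = [0, 12, 2, 11, 8, 5, 6, 7, 1, 9, 10, 3, 4]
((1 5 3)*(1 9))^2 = (1 3)(5 9) = [0, 3, 2, 1, 4, 9, 6, 7, 8, 5]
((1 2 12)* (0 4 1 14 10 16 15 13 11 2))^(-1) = (0 1 4)(2 11 13 15 16 10 14 12) = [1, 4, 11, 3, 0, 5, 6, 7, 8, 9, 14, 13, 2, 15, 12, 16, 10]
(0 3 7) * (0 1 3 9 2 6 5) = (0 9 2 6 5)(1 3 7) = [9, 3, 6, 7, 4, 0, 5, 1, 8, 2]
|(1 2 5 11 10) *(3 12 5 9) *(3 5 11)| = |(1 2 9 5 3 12 11 10)| = 8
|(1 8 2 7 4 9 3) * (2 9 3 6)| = 8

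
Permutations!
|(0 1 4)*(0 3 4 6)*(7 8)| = |(0 1 6)(3 4)(7 8)| = 6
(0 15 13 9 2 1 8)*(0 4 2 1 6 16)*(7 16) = (0 15 13 9 1 8 4 2 6 7 16) = [15, 8, 6, 3, 2, 5, 7, 16, 4, 1, 10, 11, 12, 9, 14, 13, 0]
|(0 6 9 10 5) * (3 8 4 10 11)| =9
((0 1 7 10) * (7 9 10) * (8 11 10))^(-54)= (11)= [0, 1, 2, 3, 4, 5, 6, 7, 8, 9, 10, 11]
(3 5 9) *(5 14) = (3 14 5 9) = [0, 1, 2, 14, 4, 9, 6, 7, 8, 3, 10, 11, 12, 13, 5]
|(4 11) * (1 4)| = |(1 4 11)| = 3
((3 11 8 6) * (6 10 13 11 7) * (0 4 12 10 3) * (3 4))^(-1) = [6, 1, 2, 0, 8, 5, 7, 3, 11, 9, 12, 13, 4, 10] = (0 6 7 3)(4 8 11 13 10 12)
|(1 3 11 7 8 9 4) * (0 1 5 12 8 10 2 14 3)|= 30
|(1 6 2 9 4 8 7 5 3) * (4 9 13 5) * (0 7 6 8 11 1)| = 11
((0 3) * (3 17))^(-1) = (0 3 17) = [3, 1, 2, 17, 4, 5, 6, 7, 8, 9, 10, 11, 12, 13, 14, 15, 16, 0]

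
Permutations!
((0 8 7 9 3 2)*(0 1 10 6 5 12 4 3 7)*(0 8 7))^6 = (1 3 12 6)(2 4 5 10) = [0, 3, 4, 12, 5, 10, 1, 7, 8, 9, 2, 11, 6]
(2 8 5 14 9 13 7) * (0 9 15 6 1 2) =[9, 2, 8, 3, 4, 14, 1, 0, 5, 13, 10, 11, 12, 7, 15, 6] =(0 9 13 7)(1 2 8 5 14 15 6)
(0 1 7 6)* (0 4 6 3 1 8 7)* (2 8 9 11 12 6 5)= (0 9 11 12 6 4 5 2 8 7 3 1)= [9, 0, 8, 1, 5, 2, 4, 3, 7, 11, 10, 12, 6]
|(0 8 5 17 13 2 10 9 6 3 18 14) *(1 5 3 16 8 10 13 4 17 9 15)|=|(0 10 15 1 5 9 6 16 8 3 18 14)(2 13)(4 17)|=12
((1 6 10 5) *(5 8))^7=(1 10 5 6 8)=[0, 10, 2, 3, 4, 6, 8, 7, 1, 9, 5]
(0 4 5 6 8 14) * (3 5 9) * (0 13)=(0 4 9 3 5 6 8 14 13)=[4, 1, 2, 5, 9, 6, 8, 7, 14, 3, 10, 11, 12, 0, 13]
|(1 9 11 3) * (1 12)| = 5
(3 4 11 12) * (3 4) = (4 11 12) = [0, 1, 2, 3, 11, 5, 6, 7, 8, 9, 10, 12, 4]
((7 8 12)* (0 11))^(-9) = (12)(0 11) = [11, 1, 2, 3, 4, 5, 6, 7, 8, 9, 10, 0, 12]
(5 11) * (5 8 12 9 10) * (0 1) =(0 1)(5 11 8 12 9 10) =[1, 0, 2, 3, 4, 11, 6, 7, 12, 10, 5, 8, 9]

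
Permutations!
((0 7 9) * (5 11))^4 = (11)(0 7 9) = [7, 1, 2, 3, 4, 5, 6, 9, 8, 0, 10, 11]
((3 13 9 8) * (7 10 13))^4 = [0, 1, 2, 9, 4, 5, 6, 8, 13, 10, 3, 11, 12, 7] = (3 9 10)(7 8 13)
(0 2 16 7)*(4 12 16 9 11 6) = (0 2 9 11 6 4 12 16 7) = [2, 1, 9, 3, 12, 5, 4, 0, 8, 11, 10, 6, 16, 13, 14, 15, 7]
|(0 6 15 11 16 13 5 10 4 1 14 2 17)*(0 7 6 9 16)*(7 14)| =12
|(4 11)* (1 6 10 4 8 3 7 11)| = 4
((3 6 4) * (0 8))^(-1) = [8, 1, 2, 4, 6, 5, 3, 7, 0] = (0 8)(3 4 6)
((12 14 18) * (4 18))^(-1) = [0, 1, 2, 3, 14, 5, 6, 7, 8, 9, 10, 11, 18, 13, 12, 15, 16, 17, 4] = (4 14 12 18)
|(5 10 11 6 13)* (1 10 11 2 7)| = 4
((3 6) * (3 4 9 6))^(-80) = (4 9 6) = [0, 1, 2, 3, 9, 5, 4, 7, 8, 6]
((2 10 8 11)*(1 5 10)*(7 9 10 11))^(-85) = (1 2 11 5)(7 8 10 9) = [0, 2, 11, 3, 4, 1, 6, 8, 10, 7, 9, 5]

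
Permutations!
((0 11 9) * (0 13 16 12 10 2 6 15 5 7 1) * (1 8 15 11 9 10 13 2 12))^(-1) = [1, 16, 9, 3, 4, 15, 2, 5, 7, 0, 11, 6, 10, 12, 14, 8, 13] = (0 1 16 13 12 10 11 6 2 9)(5 15 8 7)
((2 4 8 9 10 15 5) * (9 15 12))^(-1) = [0, 1, 5, 3, 2, 15, 6, 7, 4, 12, 9, 11, 10, 13, 14, 8] = (2 5 15 8 4)(9 12 10)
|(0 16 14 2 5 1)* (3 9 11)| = 6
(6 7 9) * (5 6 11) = (5 6 7 9 11) = [0, 1, 2, 3, 4, 6, 7, 9, 8, 11, 10, 5]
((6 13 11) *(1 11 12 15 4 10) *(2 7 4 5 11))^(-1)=(1 10 4 7 2)(5 15 12 13 6 11)=[0, 10, 1, 3, 7, 15, 11, 2, 8, 9, 4, 5, 13, 6, 14, 12]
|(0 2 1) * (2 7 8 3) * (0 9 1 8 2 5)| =6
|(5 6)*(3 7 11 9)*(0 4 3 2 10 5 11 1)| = 30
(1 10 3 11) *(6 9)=(1 10 3 11)(6 9)=[0, 10, 2, 11, 4, 5, 9, 7, 8, 6, 3, 1]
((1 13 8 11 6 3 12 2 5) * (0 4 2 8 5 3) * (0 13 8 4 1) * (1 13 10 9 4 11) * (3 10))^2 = (0 5 13)(2 9)(3 11)(4 10)(6 12) = [5, 1, 9, 11, 10, 13, 12, 7, 8, 2, 4, 3, 6, 0]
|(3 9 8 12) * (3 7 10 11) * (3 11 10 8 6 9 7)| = 4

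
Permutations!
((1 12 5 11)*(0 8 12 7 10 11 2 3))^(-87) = [5, 7, 8, 12, 4, 0, 6, 10, 2, 9, 11, 1, 3] = (0 5)(1 7 10 11)(2 8)(3 12)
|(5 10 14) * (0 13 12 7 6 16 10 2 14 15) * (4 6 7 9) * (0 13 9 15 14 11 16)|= 12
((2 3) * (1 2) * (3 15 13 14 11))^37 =(1 15 14 3 2 13 11) =[0, 15, 13, 2, 4, 5, 6, 7, 8, 9, 10, 1, 12, 11, 3, 14]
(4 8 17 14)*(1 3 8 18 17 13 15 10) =(1 3 8 13 15 10)(4 18 17 14) =[0, 3, 2, 8, 18, 5, 6, 7, 13, 9, 1, 11, 12, 15, 4, 10, 16, 14, 17]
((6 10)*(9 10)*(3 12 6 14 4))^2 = (3 6 10 4 12 9 14) = [0, 1, 2, 6, 12, 5, 10, 7, 8, 14, 4, 11, 9, 13, 3]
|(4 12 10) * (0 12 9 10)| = |(0 12)(4 9 10)| = 6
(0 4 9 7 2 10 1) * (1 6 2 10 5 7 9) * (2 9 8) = (0 4 1)(2 5 7 10 6 9 8) = [4, 0, 5, 3, 1, 7, 9, 10, 2, 8, 6]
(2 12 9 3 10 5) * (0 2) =(0 2 12 9 3 10 5) =[2, 1, 12, 10, 4, 0, 6, 7, 8, 3, 5, 11, 9]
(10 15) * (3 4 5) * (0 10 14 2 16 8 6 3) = [10, 1, 16, 4, 5, 0, 3, 7, 6, 9, 15, 11, 12, 13, 2, 14, 8] = (0 10 15 14 2 16 8 6 3 4 5)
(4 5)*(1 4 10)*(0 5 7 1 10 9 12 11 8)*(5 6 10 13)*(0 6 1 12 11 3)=(0 1 4 7 12 3)(5 9 11 8 6 10 13)=[1, 4, 2, 0, 7, 9, 10, 12, 6, 11, 13, 8, 3, 5]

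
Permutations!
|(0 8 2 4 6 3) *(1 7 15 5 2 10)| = 11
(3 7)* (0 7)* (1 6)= [7, 6, 2, 0, 4, 5, 1, 3]= (0 7 3)(1 6)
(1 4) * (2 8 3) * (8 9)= [0, 4, 9, 2, 1, 5, 6, 7, 3, 8]= (1 4)(2 9 8 3)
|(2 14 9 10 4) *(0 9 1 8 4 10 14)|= 7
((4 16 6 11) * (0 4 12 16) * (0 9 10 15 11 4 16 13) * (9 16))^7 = (4 16 6) = [0, 1, 2, 3, 16, 5, 4, 7, 8, 9, 10, 11, 12, 13, 14, 15, 6]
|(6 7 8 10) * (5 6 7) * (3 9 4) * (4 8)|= |(3 9 8 10 7 4)(5 6)|= 6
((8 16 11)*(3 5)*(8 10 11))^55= (3 5)(8 16)(10 11)= [0, 1, 2, 5, 4, 3, 6, 7, 16, 9, 11, 10, 12, 13, 14, 15, 8]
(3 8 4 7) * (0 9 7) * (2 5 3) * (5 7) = (0 9 5 3 8 4)(2 7) = [9, 1, 7, 8, 0, 3, 6, 2, 4, 5]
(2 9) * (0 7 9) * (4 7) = (0 4 7 9 2) = [4, 1, 0, 3, 7, 5, 6, 9, 8, 2]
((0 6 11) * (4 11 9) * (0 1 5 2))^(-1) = [2, 11, 5, 3, 9, 1, 0, 7, 8, 6, 10, 4] = (0 2 5 1 11 4 9 6)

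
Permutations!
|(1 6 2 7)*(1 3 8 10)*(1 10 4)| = 7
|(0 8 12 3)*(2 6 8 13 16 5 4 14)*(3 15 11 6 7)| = |(0 13 16 5 4 14 2 7 3)(6 8 12 15 11)| = 45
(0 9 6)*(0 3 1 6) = (0 9)(1 6 3) = [9, 6, 2, 1, 4, 5, 3, 7, 8, 0]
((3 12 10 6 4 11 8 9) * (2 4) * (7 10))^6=(2 12 11 10 9)(3 4 7 8 6)=[0, 1, 12, 4, 7, 5, 3, 8, 6, 2, 9, 10, 11]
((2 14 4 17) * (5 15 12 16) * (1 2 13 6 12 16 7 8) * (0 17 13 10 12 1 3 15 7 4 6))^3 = (0 12)(1 6 14 2)(3 5)(4 17)(7 15)(8 16)(10 13) = [12, 6, 1, 5, 17, 3, 14, 15, 16, 9, 13, 11, 0, 10, 2, 7, 8, 4]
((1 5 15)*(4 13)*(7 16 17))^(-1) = [0, 15, 2, 3, 13, 1, 6, 17, 8, 9, 10, 11, 12, 4, 14, 5, 7, 16] = (1 15 5)(4 13)(7 17 16)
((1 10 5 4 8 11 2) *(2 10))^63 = (1 2)(4 10 8 5 11) = [0, 2, 1, 3, 10, 11, 6, 7, 5, 9, 8, 4]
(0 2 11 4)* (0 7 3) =(0 2 11 4 7 3) =[2, 1, 11, 0, 7, 5, 6, 3, 8, 9, 10, 4]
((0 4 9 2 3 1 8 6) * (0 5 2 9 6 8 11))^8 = (11) = [0, 1, 2, 3, 4, 5, 6, 7, 8, 9, 10, 11]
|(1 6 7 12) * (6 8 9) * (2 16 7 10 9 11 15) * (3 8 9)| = 12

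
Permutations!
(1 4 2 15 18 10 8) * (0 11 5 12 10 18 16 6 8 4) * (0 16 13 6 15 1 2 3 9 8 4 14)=[11, 16, 1, 9, 3, 12, 4, 7, 2, 8, 14, 5, 10, 6, 0, 13, 15, 17, 18]=(18)(0 11 5 12 10 14)(1 16 15 13 6 4 3 9 8 2)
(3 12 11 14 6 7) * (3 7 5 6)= [0, 1, 2, 12, 4, 6, 5, 7, 8, 9, 10, 14, 11, 13, 3]= (3 12 11 14)(5 6)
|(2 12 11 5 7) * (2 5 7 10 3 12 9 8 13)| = |(2 9 8 13)(3 12 11 7 5 10)| = 12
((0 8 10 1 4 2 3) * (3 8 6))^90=(10)=[0, 1, 2, 3, 4, 5, 6, 7, 8, 9, 10]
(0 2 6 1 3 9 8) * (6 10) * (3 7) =(0 2 10 6 1 7 3 9 8) =[2, 7, 10, 9, 4, 5, 1, 3, 0, 8, 6]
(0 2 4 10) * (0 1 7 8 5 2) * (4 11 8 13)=(1 7 13 4 10)(2 11 8 5)=[0, 7, 11, 3, 10, 2, 6, 13, 5, 9, 1, 8, 12, 4]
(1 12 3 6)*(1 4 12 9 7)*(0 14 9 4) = (0 14 9 7 1 4 12 3 6) = [14, 4, 2, 6, 12, 5, 0, 1, 8, 7, 10, 11, 3, 13, 9]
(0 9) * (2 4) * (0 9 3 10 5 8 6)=[3, 1, 4, 10, 2, 8, 0, 7, 6, 9, 5]=(0 3 10 5 8 6)(2 4)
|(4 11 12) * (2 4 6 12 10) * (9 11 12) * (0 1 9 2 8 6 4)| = 8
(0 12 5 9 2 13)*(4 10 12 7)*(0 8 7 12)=(0 12 5 9 2 13 8 7 4 10)=[12, 1, 13, 3, 10, 9, 6, 4, 7, 2, 0, 11, 5, 8]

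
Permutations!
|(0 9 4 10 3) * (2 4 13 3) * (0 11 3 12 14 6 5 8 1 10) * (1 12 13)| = |(0 9 1 10 2 4)(3 11)(5 8 12 14 6)| = 30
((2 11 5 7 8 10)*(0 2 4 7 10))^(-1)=(0 8 7 4 10 5 11 2)=[8, 1, 0, 3, 10, 11, 6, 4, 7, 9, 5, 2]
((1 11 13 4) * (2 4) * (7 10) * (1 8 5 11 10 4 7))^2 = (2 4 5 13 7 8 11) = [0, 1, 4, 3, 5, 13, 6, 8, 11, 9, 10, 2, 12, 7]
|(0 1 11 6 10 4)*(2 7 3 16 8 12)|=6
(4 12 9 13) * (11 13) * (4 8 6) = (4 12 9 11 13 8 6) = [0, 1, 2, 3, 12, 5, 4, 7, 6, 11, 10, 13, 9, 8]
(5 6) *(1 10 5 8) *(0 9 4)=(0 9 4)(1 10 5 6 8)=[9, 10, 2, 3, 0, 6, 8, 7, 1, 4, 5]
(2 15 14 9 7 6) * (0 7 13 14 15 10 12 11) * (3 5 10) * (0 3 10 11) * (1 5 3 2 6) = (15)(0 7 1 5 11 2 10 12)(9 13 14) = [7, 5, 10, 3, 4, 11, 6, 1, 8, 13, 12, 2, 0, 14, 9, 15]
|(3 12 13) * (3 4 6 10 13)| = |(3 12)(4 6 10 13)| = 4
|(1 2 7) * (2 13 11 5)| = 6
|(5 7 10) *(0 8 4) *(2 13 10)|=|(0 8 4)(2 13 10 5 7)|=15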